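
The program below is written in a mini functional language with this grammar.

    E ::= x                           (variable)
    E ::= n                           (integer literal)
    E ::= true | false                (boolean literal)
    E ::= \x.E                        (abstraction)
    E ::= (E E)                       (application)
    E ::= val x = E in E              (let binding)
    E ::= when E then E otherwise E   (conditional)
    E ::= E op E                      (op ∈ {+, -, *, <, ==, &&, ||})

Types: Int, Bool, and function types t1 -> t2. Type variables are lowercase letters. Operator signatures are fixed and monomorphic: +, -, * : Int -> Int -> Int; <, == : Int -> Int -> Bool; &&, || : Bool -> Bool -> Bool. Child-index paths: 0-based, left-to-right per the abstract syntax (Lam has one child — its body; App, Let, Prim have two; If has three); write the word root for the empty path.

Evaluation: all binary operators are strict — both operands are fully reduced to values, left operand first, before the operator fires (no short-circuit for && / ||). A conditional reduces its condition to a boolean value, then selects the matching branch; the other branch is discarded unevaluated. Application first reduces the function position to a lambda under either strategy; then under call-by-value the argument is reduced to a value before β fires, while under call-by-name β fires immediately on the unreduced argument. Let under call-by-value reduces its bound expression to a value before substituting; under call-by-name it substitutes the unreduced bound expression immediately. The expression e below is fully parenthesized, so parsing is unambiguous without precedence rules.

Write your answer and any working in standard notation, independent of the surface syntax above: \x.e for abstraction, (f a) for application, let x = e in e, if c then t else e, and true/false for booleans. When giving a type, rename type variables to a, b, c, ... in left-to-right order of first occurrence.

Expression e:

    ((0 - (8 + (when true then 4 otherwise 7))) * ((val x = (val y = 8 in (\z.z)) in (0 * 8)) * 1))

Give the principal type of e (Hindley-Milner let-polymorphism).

Trace:
  unify Int ~ Int
  unify Int ~ Int
  unify Bool ~ Bool
  unify Int ~ Int
  unify Int ~ Int
  unify Int ~ Int
  unify Int ~ Int
let y : Int
z : a
\z._ : a -> a
let x : forall. a -> a
  unify Int ~ Int
  unify Int ~ Int
  unify Int ~ Int
  unify Int ~ Int
  unify Int ~ Int

Answer: Int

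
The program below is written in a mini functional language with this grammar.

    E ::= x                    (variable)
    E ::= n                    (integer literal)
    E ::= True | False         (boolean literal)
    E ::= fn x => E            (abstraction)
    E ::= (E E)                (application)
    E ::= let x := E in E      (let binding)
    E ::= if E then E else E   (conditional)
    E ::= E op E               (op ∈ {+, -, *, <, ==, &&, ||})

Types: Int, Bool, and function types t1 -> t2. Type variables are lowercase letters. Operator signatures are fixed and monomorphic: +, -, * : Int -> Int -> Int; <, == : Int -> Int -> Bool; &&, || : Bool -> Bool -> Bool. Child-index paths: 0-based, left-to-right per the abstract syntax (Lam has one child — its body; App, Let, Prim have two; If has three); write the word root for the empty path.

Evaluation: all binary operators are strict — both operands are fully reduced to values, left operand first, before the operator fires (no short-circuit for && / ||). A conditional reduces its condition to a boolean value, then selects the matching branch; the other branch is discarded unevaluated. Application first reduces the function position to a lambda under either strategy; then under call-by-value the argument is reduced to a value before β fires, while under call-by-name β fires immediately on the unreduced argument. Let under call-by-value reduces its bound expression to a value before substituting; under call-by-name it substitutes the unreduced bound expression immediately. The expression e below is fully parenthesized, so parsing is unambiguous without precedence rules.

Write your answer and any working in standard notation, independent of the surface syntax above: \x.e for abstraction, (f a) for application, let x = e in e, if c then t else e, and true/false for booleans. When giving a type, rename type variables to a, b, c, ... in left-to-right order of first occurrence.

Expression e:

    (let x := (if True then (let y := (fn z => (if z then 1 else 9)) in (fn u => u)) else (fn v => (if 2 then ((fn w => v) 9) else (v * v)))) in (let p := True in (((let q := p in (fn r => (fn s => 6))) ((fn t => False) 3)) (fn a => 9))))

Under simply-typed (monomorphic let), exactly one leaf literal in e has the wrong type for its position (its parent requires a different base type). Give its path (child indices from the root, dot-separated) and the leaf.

Derivation:
  unify Bool ~ Bool
z : a
  unify a ~ Bool
  unify Int ~ Int
\z._ : Bool -> Int
let y : Bool -> Int
u : b
\u._ : b -> b
  unify Int ~ Bool
  FAIL: mismatch Int ~ Bool

Answer: 0.2.0.0 : 2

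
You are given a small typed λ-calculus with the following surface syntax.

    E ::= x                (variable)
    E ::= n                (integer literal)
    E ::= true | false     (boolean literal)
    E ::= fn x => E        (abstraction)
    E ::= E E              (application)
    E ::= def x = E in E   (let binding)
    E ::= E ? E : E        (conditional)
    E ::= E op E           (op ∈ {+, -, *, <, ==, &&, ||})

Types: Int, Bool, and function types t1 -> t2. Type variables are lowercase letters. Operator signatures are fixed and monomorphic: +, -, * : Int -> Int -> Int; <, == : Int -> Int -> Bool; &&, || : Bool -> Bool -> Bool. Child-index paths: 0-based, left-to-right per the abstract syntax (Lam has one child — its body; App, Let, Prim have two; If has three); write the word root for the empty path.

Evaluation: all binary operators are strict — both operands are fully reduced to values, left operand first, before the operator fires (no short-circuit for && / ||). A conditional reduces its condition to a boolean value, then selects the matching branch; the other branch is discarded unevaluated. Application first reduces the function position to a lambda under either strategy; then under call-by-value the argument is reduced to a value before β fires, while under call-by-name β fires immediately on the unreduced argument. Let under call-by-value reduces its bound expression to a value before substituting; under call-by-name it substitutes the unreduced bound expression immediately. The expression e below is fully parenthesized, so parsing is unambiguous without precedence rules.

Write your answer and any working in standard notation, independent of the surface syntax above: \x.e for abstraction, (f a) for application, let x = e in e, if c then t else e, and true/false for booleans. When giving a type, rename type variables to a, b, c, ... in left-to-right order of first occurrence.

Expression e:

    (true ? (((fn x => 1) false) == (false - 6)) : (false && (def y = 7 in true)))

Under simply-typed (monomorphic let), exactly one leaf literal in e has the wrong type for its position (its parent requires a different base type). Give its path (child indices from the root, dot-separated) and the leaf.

Trace:
  unify Bool ~ Bool
\x._ : a -> Int
  unify a -> Int ~ Bool -> b
  unify a ~ Bool
  unify Int ~ b
_ _ : Int
  unify Int ~ Int
  unify Bool ~ Int
  FAIL: mismatch Bool ~ Int

Answer: 1.1.0 : false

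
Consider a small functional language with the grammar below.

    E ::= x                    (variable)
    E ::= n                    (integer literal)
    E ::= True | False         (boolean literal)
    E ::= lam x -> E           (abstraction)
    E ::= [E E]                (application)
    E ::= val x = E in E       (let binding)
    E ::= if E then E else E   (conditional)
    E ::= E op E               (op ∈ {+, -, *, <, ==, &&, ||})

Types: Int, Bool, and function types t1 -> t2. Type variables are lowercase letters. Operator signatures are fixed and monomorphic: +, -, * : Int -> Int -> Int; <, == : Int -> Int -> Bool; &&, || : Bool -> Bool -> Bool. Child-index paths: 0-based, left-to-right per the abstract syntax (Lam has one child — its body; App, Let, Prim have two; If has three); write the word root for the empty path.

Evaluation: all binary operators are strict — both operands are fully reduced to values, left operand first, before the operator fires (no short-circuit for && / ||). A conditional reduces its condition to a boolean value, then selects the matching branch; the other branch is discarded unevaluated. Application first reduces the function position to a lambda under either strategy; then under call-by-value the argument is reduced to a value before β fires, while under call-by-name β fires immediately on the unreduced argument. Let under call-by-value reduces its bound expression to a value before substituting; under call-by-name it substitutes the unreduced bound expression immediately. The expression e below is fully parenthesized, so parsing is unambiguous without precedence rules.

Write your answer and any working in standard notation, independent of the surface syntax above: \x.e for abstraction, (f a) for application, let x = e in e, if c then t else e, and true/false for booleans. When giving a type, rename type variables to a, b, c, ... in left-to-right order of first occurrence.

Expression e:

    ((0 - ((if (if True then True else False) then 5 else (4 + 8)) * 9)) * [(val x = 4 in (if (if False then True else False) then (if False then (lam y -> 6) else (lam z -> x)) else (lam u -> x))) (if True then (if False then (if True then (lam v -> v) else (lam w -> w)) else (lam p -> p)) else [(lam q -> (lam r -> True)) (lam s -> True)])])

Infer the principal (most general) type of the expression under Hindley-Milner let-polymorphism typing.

Derivation:
  unify Int ~ Int
  unify Bool ~ Bool
  unify Bool ~ Bool
  unify Bool ~ Bool
  unify Int ~ Int
  unify Int ~ Int
  unify Int ~ Int
  unify Int ~ Int
  unify Int ~ Int
  unify Int ~ Int
  unify Int ~ Int
let x : Int
  unify Bool ~ Bool
  unify Bool ~ Bool
  unify Bool ~ Bool
  unify Bool ~ Bool
\y._ : a -> Int
x : Int
\z._ : b -> Int
  unify a -> Int ~ b -> Int
  unify a ~ b
  unify Int ~ Int
x : Int
\u._ : c -> Int
  unify b -> Int ~ c -> Int
  unify b ~ c
  unify Int ~ Int
  unify Bool ~ Bool
  unify Bool ~ Bool
  unify Bool ~ Bool
v : d
\v._ : d -> d
w : e
\w._ : e -> e
  unify d -> d ~ e -> e
  unify d ~ e
  unify e ~ e
p : f
\p._ : f -> f
  unify e -> e ~ f -> f
  unify e ~ f
  unify f ~ f
\r._ : h -> Bool
\q._ : g -> h -> Bool
\s._ : i -> Bool
  unify g -> h -> Bool ~ (i -> Bool) -> j
  unify g ~ i -> Bool
  unify h -> Bool ~ j
_ _ : h -> Bool
  unify f -> f ~ h -> Bool
  unify f ~ h
  unify h ~ Bool
  unify c -> Int ~ (Bool -> Bool) -> k
  unify c ~ Bool -> Bool
  unify Int ~ k
_ _ : Int
  unify Int ~ Int

Answer: Int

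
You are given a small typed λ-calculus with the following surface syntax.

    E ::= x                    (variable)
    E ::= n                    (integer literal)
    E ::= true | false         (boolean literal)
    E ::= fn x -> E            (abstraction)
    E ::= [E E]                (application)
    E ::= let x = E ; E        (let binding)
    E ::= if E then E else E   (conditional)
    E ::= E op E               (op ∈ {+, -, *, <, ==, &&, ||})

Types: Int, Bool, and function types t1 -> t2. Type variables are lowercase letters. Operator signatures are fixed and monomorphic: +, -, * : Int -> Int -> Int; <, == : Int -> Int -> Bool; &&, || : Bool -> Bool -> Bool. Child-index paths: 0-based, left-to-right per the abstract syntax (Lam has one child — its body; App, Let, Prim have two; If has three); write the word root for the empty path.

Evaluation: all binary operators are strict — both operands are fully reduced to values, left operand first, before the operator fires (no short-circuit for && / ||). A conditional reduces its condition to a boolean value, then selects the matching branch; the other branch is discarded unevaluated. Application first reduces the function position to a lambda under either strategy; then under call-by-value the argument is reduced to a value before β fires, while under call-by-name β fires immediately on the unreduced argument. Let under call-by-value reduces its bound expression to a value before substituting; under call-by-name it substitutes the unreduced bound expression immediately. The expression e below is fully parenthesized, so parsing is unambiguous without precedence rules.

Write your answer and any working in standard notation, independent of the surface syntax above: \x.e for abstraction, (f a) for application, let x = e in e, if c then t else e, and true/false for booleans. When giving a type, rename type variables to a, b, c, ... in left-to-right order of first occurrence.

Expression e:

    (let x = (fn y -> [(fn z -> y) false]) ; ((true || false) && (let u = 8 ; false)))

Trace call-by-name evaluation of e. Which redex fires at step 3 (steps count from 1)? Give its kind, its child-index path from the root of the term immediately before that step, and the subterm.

Answer: let at 1 : (let u = 8 in false)

Trace:
step 0: (let x = (\y.((\z.y) false)) in ((true || false) && (let u = 8 in false)))
step 1: [let@root] ((true || false) && (let u = 8 in false))
step 2: [delta@0] (true && (let u = 8 in false))
step 3: [let@1] (true && false)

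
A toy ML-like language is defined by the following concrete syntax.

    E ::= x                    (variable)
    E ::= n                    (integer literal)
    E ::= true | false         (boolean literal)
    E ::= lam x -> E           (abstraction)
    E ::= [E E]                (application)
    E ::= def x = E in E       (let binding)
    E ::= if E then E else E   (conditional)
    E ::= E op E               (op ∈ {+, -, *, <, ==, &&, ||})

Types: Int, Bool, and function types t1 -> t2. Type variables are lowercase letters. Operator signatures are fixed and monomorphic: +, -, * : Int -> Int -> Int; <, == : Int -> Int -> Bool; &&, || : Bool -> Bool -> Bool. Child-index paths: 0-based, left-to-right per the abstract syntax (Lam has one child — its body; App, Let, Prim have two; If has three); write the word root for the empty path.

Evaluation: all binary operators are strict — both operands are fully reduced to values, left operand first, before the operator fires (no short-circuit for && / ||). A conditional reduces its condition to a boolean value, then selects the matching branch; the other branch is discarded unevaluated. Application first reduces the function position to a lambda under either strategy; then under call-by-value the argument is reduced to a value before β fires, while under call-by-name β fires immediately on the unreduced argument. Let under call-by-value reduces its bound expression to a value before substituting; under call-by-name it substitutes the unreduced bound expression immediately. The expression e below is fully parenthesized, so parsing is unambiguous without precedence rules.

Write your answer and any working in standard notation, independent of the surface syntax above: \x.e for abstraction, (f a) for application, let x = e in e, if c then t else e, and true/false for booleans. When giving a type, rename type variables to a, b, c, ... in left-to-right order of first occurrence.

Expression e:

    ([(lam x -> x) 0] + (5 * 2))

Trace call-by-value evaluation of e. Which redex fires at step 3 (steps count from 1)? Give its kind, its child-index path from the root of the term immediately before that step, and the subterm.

Answer: delta at root : (0 + 10)

Working:
step 0: (((\x.x) 0) + (5 * 2))
step 1: [beta@0] (0 + (5 * 2))
step 2: [delta@1] (0 + 10)
step 3: [delta@root] 10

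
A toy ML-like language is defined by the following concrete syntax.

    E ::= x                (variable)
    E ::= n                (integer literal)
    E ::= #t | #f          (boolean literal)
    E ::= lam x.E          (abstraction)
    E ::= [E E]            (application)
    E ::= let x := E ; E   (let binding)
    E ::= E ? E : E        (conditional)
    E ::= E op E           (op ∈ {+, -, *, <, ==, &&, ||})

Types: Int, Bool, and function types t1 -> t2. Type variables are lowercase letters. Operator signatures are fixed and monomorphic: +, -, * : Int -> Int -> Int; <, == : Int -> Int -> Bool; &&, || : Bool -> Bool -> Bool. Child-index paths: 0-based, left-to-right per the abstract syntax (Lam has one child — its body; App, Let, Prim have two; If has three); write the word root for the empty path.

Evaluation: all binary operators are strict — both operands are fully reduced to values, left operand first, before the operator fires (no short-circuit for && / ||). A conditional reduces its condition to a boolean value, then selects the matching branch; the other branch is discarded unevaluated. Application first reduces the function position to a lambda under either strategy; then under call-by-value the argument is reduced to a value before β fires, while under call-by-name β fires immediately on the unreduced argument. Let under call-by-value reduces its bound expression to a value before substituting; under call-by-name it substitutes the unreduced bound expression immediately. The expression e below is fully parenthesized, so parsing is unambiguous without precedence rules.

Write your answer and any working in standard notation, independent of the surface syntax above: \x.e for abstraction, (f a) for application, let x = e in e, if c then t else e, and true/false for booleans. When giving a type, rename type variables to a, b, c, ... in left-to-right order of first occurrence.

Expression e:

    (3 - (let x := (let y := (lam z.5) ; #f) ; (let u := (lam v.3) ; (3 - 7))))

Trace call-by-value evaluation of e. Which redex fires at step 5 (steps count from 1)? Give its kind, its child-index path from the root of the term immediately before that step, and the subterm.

Answer: delta at root : (3 - -4)

Working:
step 0: (3 - (let x = (let y = (\z.5) in false) in (let u = (\v.3) in (3 - 7))))
step 1: [let@1.0] (3 - (let x = false in (let u = (\v.3) in (3 - 7))))
step 2: [let@1] (3 - (let u = (\v.3) in (3 - 7)))
step 3: [let@1] (3 - (3 - 7))
step 4: [delta@1] (3 - -4)
step 5: [delta@root] 7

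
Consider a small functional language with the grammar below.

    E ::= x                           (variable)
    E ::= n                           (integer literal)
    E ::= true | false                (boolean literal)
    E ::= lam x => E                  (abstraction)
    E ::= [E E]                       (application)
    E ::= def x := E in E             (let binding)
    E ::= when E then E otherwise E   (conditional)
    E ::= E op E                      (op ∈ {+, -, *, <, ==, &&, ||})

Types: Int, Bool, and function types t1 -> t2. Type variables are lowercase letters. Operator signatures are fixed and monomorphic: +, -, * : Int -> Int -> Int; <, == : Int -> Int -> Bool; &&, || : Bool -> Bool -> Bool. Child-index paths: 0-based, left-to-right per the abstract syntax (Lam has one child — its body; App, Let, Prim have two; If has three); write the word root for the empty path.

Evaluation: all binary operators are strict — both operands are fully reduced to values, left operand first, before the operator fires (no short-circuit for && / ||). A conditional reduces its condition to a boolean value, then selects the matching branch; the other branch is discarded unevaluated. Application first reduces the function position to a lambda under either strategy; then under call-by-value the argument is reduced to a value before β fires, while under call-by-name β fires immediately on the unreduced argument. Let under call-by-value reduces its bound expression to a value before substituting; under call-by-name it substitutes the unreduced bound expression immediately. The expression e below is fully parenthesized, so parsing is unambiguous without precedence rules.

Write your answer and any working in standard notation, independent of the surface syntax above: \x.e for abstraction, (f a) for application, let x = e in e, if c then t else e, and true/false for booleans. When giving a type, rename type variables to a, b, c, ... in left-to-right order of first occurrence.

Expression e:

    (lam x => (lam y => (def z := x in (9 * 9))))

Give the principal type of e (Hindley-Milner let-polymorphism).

Working:
x : a
let z : a
  unify Int ~ Int
  unify Int ~ Int
\y._ : b -> Int
\x._ : a -> b -> Int

Answer: a -> b -> Int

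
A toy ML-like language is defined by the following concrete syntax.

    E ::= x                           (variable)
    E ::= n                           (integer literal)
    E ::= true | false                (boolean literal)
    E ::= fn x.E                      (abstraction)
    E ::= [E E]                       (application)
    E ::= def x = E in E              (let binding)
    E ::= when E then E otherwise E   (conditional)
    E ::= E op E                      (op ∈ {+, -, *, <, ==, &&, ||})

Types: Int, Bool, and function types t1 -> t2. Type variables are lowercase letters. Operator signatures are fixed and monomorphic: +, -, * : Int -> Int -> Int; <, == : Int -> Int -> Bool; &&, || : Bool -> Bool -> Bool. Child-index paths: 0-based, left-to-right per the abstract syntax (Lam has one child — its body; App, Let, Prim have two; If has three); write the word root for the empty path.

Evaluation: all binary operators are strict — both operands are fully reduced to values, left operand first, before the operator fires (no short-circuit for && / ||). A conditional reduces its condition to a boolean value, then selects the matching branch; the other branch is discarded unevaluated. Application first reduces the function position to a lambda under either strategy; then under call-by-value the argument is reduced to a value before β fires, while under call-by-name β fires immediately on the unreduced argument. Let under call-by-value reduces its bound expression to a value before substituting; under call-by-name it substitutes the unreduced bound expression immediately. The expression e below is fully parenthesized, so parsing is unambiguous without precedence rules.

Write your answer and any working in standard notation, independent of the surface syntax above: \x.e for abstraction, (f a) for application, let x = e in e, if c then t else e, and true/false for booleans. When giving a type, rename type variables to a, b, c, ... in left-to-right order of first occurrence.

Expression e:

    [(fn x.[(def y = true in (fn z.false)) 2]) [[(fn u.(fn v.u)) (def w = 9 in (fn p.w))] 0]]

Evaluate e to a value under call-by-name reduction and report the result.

Answer: false

Derivation:
step 0: ((\x.((let y = true in (\z.false)) 2)) (((\u.(\v.u)) (let w = 9 in (\p.w))) 0))
step 1: [beta@root] ((let y = true in (\z.false)) 2)
step 2: [let@0] ((\z.false) 2)
step 3: [beta@root] false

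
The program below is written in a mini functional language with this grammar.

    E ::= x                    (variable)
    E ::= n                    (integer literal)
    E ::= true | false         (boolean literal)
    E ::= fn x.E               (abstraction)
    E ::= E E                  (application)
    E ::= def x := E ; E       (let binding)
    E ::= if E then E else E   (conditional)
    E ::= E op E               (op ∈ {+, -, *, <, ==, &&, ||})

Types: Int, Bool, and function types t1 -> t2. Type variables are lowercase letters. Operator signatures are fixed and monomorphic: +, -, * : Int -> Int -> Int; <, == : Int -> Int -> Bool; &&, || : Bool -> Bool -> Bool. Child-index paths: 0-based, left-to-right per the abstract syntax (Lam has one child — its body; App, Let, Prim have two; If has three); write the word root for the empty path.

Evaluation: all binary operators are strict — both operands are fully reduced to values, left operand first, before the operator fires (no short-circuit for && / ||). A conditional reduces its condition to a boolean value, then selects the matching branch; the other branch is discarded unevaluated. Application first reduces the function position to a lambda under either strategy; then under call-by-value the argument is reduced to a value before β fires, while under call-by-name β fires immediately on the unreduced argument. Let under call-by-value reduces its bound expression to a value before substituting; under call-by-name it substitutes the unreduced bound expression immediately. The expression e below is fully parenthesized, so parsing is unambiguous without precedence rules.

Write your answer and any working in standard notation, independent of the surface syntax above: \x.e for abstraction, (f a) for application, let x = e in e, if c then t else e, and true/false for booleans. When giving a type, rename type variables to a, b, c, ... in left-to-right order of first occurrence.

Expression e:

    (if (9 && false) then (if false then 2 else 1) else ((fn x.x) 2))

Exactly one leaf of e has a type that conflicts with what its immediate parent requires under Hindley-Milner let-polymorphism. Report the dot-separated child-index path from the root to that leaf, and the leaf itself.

Answer: 0.0 : 9

Derivation:
  unify Int ~ Bool
  FAIL: mismatch Int ~ Bool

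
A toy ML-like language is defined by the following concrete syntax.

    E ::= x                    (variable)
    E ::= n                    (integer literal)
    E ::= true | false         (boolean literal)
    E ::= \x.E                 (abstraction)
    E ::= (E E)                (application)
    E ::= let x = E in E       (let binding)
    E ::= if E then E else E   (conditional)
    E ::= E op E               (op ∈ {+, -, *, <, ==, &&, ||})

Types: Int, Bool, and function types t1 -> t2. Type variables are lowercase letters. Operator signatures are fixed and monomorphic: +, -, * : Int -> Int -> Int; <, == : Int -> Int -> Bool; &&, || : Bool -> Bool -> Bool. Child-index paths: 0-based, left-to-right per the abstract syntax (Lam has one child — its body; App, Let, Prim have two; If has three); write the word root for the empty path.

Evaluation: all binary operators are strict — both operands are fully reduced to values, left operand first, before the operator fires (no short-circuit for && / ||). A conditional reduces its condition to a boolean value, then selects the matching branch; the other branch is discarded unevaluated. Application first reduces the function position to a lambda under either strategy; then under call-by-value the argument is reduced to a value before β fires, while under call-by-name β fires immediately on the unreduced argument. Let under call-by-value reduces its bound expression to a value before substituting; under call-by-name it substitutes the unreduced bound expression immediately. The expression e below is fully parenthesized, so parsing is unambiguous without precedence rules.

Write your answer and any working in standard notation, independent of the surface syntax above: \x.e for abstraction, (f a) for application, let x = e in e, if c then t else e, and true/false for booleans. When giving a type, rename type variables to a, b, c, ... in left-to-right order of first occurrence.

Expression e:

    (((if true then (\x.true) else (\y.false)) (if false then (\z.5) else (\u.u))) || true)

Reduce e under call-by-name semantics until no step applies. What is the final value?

Trace:
step 0: (((if true then (\x.true) else (\y.false)) (if false then (\z.5) else (\u.u))) || true)
step 1: [if@0.0] (((\x.true) (if false then (\z.5) else (\u.u))) || true)
step 2: [beta@0] (true || true)
step 3: [delta@root] true

Answer: true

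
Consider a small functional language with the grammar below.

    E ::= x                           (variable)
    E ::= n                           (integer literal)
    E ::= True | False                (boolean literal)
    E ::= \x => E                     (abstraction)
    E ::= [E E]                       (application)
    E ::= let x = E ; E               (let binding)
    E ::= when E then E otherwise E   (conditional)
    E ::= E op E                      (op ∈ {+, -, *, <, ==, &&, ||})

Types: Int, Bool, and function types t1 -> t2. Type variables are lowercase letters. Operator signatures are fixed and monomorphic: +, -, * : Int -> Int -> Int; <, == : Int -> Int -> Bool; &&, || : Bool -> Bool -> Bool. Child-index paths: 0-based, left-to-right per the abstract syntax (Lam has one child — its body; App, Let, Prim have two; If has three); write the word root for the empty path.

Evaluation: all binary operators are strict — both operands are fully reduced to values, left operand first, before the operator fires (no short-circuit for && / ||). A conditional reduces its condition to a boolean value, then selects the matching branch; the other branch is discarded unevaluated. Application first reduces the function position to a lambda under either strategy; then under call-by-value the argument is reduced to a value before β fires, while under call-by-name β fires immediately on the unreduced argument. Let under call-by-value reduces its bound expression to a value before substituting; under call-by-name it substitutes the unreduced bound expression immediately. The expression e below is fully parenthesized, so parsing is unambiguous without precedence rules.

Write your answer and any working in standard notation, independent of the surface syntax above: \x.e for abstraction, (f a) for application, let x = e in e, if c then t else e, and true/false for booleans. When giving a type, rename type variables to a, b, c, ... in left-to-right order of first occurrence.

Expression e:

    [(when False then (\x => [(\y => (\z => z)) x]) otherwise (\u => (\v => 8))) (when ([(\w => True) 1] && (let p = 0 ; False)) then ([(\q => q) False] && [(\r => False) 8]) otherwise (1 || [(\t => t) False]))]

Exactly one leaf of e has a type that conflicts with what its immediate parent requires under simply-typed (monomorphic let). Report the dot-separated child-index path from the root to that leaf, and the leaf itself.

Working:
  unify Bool ~ Bool
z : c
\z._ : c -> c
\y._ : b -> c -> c
x : a
  unify b -> c -> c ~ a -> d
  unify b ~ a
  unify c -> c ~ d
_ _ : c -> c
\x._ : a -> c -> c
\v._ : f -> Int
\u._ : e -> f -> Int
  unify a -> c -> c ~ e -> f -> Int
  unify a ~ e
  unify c -> c ~ f -> Int
  unify c ~ f
  unify f ~ Int
\w._ : g -> Bool
  unify g -> Bool ~ Int -> h
  unify g ~ Int
  unify Bool ~ h
_ _ : Bool
  unify Bool ~ Bool
let p : Int
  unify Bool ~ Bool
  unify Bool ~ Bool
q : i
\q._ : i -> i
  unify i -> i ~ Bool -> j
  unify i ~ Bool
  unify Bool ~ j
_ _ : Bool
  unify Bool ~ Bool
\r._ : k -> Bool
  unify k -> Bool ~ Int -> l
  unify k ~ Int
  unify Bool ~ l
_ _ : Bool
  unify Bool ~ Bool
  unify Int ~ Bool
  FAIL: mismatch Int ~ Bool

Answer: 1.2.0 : 1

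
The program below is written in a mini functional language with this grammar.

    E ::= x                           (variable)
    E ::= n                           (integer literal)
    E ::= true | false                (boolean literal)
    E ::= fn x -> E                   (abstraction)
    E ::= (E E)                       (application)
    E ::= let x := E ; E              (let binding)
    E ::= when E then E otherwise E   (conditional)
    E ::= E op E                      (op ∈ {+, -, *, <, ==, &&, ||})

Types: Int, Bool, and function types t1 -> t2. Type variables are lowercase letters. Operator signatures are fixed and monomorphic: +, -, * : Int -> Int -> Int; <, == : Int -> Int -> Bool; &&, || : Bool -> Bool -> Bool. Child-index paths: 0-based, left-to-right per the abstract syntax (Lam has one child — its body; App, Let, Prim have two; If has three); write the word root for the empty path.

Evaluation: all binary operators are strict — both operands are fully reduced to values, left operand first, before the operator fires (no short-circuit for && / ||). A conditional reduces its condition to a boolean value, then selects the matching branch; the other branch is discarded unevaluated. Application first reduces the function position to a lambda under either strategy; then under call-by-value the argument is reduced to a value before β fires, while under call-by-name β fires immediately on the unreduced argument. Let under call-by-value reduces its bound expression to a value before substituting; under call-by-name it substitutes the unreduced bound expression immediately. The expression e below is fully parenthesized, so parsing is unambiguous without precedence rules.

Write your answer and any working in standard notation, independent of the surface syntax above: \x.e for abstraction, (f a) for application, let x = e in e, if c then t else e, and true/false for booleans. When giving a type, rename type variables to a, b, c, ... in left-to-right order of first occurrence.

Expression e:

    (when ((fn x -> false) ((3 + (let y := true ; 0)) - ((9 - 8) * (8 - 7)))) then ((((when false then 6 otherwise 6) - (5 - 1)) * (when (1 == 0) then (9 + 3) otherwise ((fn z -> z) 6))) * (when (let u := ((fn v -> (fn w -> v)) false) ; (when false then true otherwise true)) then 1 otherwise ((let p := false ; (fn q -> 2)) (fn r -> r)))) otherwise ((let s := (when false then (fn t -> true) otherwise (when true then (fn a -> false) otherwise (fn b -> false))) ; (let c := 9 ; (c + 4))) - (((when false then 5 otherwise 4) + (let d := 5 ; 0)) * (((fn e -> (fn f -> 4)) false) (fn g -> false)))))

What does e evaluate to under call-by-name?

Answer: -3

Trace:
step 0: (if ((\x.false) ((3 + (let y = true in 0)) - ((9 - 8) * (8 - 7)))) then ((((if false then 6 else 6) - (5 - 1)) * (if (1 == 0) then (9 + 3) else ((\z.z) 6))) * (if (let u = ((\v.(\w.v)) false) in (if false then true else true)) then 1 else ((let p = false in (\q.2)) (\r.r)))) else ((let s = (if false then (\t.true) else (if true then (\a.false) else (\b.false))) in (let c = 9 in (c + 4))) - (((if false then 5 else 4) + (let d = 5 in 0)) * (((\e.(\f.4)) false) (\g.false)))))
step 1: [beta@0] (if false then ((((if false then 6 else 6) - (5 - 1)) * (if (1 == 0) then (9 + 3) else ((\z.z) 6))) * (if (let u = ((\v.(\w.v)) false) in (if false then true else true)) then 1 else ((let p = false in (\q.2)) (\r.r)))) else ((let s = (if false then (\t.true) else (if true then (\a.false) else (\b.false))) in (let c = 9 in (c + 4))) - (((if false then 5 else 4) + (let d = 5 in 0)) * (((\e.(\f.4)) false) (\g.false)))))
step 2: [if@root] ((let s = (if false then (\t.true) else (if true then (\a.false) else (\b.false))) in (let c = 9 in (c + 4))) - (((if false then 5 else 4) + (let d = 5 in 0)) * (((\e.(\f.4)) false) (\g.false))))
step 3: [let@0] ((let c = 9 in (c + 4)) - (((if false then 5 else 4) + (let d = 5 in 0)) * (((\e.(\f.4)) false) (\g.false))))
step 4: [let@0] ((9 + 4) - (((if false then 5 else 4) + (let d = 5 in 0)) * (((\e.(\f.4)) false) (\g.false))))
step 5: [delta@0] (13 - (((if false then 5 else 4) + (let d = 5 in 0)) * (((\e.(\f.4)) false) (\g.false))))
step 6: [if@1.0.0] (13 - ((4 + (let d = 5 in 0)) * (((\e.(\f.4)) false) (\g.false))))
step 7: [let@1.0.1] (13 - ((4 + 0) * (((\e.(\f.4)) false) (\g.false))))
step 8: [delta@1.0] (13 - (4 * (((\e.(\f.4)) false) (\g.false))))
step 9: [beta@1.1.0] (13 - (4 * ((\f.4) (\g.false))))
step 10: [beta@1.1] (13 - (4 * 4))
step 11: [delta@1] (13 - 16)
step 12: [delta@root] -3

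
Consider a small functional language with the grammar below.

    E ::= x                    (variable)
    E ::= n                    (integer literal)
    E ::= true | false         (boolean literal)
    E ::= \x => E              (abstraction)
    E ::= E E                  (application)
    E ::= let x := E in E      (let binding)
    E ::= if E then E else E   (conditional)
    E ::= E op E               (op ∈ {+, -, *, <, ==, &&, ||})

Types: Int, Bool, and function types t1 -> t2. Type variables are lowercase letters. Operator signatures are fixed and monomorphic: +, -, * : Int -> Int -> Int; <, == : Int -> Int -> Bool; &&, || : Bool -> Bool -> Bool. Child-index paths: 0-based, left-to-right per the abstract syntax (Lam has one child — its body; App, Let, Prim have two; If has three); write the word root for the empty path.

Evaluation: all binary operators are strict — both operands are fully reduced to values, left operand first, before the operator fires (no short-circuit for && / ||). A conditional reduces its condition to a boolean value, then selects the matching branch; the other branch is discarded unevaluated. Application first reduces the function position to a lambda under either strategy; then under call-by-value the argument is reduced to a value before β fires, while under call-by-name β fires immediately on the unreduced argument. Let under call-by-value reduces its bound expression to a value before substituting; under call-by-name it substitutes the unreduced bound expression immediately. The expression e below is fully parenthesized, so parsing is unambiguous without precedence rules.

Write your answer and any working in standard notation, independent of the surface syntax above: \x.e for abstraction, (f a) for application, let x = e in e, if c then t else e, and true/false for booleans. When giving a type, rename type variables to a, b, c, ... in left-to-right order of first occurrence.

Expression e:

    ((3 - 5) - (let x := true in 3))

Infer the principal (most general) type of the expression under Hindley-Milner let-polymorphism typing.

Working:
  unify Int ~ Int
  unify Int ~ Int
  unify Int ~ Int
let x : Bool
  unify Int ~ Int

Answer: Int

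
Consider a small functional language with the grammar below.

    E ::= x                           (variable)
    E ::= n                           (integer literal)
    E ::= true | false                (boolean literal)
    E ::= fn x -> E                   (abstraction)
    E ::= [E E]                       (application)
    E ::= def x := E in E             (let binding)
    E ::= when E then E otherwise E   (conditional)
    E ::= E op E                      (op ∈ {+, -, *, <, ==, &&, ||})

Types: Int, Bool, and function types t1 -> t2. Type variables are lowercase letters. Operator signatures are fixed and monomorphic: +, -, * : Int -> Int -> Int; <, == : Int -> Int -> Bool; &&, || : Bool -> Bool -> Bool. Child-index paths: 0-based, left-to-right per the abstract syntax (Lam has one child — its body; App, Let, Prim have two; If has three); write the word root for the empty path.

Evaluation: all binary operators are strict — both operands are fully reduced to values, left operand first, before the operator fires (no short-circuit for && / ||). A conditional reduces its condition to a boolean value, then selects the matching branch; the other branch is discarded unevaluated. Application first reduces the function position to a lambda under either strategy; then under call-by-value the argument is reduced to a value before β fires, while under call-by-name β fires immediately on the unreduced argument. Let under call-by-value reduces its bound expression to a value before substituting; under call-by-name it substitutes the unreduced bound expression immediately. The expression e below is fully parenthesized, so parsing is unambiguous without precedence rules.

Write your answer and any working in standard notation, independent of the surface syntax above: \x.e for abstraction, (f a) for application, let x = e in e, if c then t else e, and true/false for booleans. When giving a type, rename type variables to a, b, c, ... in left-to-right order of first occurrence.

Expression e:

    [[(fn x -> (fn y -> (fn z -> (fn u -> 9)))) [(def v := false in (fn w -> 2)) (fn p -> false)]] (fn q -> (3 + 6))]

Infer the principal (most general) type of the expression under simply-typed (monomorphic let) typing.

Derivation:
\u._ : d -> Int
\z._ : c -> d -> Int
\y._ : b -> c -> d -> Int
\x._ : a -> b -> c -> d -> Int
let v : Bool
\w._ : e -> Int
\p._ : f -> Bool
  unify e -> Int ~ (f -> Bool) -> g
  unify e ~ f -> Bool
  unify Int ~ g
_ _ : Int
  unify a -> b -> c -> d -> Int ~ Int -> h
  unify a ~ Int
  unify b -> c -> d -> Int ~ h
_ _ : b -> c -> d -> Int
  unify Int ~ Int
  unify Int ~ Int
\q._ : i -> Int
  unify b -> c -> d -> Int ~ (i -> Int) -> j
  unify b ~ i -> Int
  unify c -> d -> Int ~ j
_ _ : c -> d -> Int

Answer: a -> b -> Int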